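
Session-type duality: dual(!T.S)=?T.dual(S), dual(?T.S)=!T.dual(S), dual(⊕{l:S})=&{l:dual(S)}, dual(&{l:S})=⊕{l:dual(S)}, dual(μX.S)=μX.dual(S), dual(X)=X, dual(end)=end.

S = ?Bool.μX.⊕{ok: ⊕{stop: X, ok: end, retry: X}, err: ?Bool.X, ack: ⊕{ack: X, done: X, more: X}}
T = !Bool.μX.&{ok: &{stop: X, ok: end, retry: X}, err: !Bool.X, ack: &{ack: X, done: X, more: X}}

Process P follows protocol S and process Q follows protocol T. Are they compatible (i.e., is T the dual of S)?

?Bool | !Bool  match
  μX | μX  match (binder kept)
    ⊕{ok,err,ack} | &{ok,err,ack}  match label sets agree
      • ok:
        ⊕{stop,ok,retry} | &{stop,ok,retry}  match label sets agree
          • stop:
            X | X  match
          • ok:
            end | end  match
          • retry:
            X | X  match
      • err:
        ?Bool | !Bool  match
          X | X  match
      • ack:
        ⊕{ack,done,more} | &{ack,done,more}  match label sets agree
          • ack:
            X | X  match
          • done:
            X | X  match
          • more:
            X | X  match

YES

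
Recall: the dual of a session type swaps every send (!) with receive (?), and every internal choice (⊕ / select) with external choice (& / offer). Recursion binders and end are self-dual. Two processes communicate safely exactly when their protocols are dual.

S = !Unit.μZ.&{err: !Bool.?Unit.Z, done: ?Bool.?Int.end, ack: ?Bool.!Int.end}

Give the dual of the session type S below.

!Unit ↦ ?Unit
  μZ ↦ μZ  (binder kept)
    &{err,done,ack} ↦ ⊕{err,done,ack}  (&→⊕)
      • err:
        !Bool ↦ ?Bool
          ?Unit ↦ !Unit
            Z self-dual
      • done:
        ?Bool ↦ !Bool
          ?Int ↦ !Int
            end self-dual
      • ack:
        ?Bool ↦ !Bool
          !Int ↦ ?Int
            end self-dual

?Unit.μZ.⊕{err: ?Bool.!Unit.Z, done: !Bool.!Int.end, ack: !Bool.?Int.end}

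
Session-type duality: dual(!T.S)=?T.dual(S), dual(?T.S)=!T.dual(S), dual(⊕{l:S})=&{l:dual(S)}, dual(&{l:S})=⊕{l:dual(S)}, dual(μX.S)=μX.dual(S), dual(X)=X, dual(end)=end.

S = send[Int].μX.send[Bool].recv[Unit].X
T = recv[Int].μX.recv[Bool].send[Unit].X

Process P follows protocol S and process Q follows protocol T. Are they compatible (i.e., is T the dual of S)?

YES

send[Int] ‖ recv[Int]  ✓
  μX ‖ μX  ✓ (binder kept)
    send[Bool] ‖ recv[Bool]  ✓
      recv[Unit] ‖ send[Unit]  ✓
        X ‖ X  ✓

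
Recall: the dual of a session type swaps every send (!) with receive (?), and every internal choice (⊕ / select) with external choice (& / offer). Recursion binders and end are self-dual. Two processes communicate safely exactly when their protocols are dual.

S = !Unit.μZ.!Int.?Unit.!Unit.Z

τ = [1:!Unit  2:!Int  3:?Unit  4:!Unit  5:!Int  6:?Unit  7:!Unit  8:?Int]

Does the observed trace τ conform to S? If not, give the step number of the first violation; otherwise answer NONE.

[1] !Unit  ok  residual = μZ.…
[2] !Int  ok  residual = ?Unit.!Unit.μZ.…
[3] ?Unit  ok  residual = !Unit.μZ.…
[4] !Unit  ok  residual = μZ.…
[5] !Int  ok  residual = ?Unit.!Unit.μZ.…
[6] ?Unit  ok  residual = !Unit.μZ.…
[7] !Unit  ok  residual = μZ.…
[8] got ?Int, protocol expects !Int  ✗

8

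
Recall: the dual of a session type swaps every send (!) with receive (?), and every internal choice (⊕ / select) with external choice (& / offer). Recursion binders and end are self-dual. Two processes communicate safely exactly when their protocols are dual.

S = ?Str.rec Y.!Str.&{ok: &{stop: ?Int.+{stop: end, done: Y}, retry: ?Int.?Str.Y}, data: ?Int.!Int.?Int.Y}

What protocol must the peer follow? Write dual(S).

?Str = !Str
  rec Y = rec Y  (μ self-dual)
    !Str = ?Str
      &{ok,data} = +{ok,data}  (external→internal)
        case ok:
          &{stop,retry} = +{stop,retry}  (external→internal)
            case stop:
              ?Int = !Int
                +{stop,done} = &{stop,done}  (internal→external)
                  case stop:
                    end ↦ end
                  case done:
                    Y ↦ Y
            case retry:
              ?Int = !Int
                ?Str = !Str
                  Y ↦ Y
        case data:
          ?Int = !Int
            !Int = ?Int
              ?Int = !Int
                Y ↦ Y

!Str.rec Y.?Str.+{ok: +{stop: !Int.&{stop: end, done: Y}, retry: !Int.!Str.Y}, data: !Int.?Int.!Int.Y}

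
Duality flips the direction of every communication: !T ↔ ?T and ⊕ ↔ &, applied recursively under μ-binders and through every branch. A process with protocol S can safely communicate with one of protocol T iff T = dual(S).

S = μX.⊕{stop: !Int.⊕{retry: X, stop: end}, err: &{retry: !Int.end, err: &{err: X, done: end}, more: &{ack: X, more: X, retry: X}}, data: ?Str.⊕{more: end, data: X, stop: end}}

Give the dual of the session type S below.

μX = μX  (rec unchanged)
  ⊕{stop,err,data} = &{stop,err,data}  (internal→external)
    • stop:
      !Int = ?Int
        ⊕{retry,stop} = &{retry,stop}  (internal→external)
          • retry:
            X self-dual
          • stop:
            end self-dual
    • err:
      &{retry,err,more} = ⊕{retry,err,more}  (&→⊕)
        • retry:
          !Int = ?Int
            end self-dual
        • err:
          &{err,done} = ⊕{err,done}  (&→⊕)
            • err:
              X self-dual
            • done:
              end self-dual
        • more:
          &{ack,more,retry} = ⊕{ack,more,retry}  (&→⊕)
            • ack:
              X self-dual
            • more:
              X self-dual
            • retry:
              X self-dual
    • data:
      ?Str = !Str
        ⊕{more,data,stop} = &{more,data,stop}  (internal→external)
          • more:
            end self-dual
          • data:
            X self-dual
          • stop:
            end self-dual

μX.&{stop: ?Int.&{retry: X, stop: end}, err: ⊕{retry: ?Int.end, err: ⊕{err: X, done: end}, more: ⊕{ack: X, more: X, retry: X}}, data: !Str.&{more: end, data: X, stop: end}}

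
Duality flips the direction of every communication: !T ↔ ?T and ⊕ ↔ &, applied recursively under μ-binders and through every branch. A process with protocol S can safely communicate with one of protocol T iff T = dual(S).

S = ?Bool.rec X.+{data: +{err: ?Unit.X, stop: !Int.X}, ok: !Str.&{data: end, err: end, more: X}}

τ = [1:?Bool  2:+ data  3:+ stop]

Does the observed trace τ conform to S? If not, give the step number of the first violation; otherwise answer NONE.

NONE

@1 ?Bool  match  now at rec X.…
@2 + data  match  now at +{err: ?Unit.rec X.…, stop: !Int.rec X.…}
@3 + stop  match  now at !Int.rec X.…
all 3 steps conform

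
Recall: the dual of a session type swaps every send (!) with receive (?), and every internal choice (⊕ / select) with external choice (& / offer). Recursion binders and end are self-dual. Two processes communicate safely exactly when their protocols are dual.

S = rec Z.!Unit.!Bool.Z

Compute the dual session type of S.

rec Z.?Unit.?Bool.Z

rec Z → rec Z  (binder kept)
  !Unit → ?Unit
    !Bool → ?Bool
      dual(Z) = Z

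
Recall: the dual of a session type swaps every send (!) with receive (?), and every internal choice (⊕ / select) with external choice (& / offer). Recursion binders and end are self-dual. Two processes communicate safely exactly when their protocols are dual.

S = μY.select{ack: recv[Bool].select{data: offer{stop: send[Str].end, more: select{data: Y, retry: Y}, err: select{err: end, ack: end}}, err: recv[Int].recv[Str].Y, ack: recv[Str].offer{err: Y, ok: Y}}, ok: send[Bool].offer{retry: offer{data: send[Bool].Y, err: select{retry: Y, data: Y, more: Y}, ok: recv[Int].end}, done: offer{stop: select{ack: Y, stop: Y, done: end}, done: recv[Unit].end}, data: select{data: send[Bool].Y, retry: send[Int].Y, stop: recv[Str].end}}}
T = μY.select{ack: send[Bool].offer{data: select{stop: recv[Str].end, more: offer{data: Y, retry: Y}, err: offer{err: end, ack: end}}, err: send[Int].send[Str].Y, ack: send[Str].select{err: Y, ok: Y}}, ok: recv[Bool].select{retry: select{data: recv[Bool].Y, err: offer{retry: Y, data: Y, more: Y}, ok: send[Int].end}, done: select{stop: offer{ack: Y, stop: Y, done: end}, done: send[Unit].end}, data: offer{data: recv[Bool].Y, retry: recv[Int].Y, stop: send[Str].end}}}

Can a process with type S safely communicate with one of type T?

NO

μY vs μY  ✓ (binder kept)
  select{ack,ok} vs select{ack,ok}  ✗ choice polarity not flipped — not dual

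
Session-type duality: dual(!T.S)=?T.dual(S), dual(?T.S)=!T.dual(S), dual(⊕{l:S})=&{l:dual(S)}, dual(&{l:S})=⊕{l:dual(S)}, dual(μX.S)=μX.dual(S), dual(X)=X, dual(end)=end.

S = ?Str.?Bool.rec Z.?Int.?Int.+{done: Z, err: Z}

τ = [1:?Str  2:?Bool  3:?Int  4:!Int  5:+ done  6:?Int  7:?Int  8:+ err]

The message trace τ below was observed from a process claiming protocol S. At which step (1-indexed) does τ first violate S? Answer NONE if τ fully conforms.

4

@1 ?Str  ✓  now at ?Bool.rec Z.…
@2 ?Bool  ✓  now at rec Z.…
@3 ?Int  ✓  now at ?Int.+{done: rec Z.…, err: rec Z.…}
@4 got !Int, protocol expects ?Int  ✗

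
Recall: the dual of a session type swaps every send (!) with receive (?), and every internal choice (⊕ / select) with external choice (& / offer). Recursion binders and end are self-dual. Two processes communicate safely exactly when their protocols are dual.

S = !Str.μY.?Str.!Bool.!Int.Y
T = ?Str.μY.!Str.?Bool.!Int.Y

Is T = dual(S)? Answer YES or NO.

!Str | ?Str  ok
  μY | μY  ok (binder kept)
    ?Str | !Str  ok
      !Bool | ?Bool  ok
        !Int | !Int  ✗ same direction on both sides — not dual

NO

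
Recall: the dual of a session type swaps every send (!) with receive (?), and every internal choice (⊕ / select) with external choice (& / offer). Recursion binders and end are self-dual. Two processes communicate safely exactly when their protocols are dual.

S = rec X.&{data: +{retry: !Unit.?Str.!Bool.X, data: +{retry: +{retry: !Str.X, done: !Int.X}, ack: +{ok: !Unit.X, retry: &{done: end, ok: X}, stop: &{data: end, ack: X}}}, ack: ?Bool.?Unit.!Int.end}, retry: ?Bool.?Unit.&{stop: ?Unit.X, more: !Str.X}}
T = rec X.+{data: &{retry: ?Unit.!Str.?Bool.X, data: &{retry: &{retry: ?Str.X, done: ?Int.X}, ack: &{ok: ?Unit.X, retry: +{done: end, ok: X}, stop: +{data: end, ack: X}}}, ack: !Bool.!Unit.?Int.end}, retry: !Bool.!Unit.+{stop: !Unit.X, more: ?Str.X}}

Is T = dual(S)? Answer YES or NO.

YES

rec X | rec X  ok (binder kept)
  &{data,retry} | +{data,retry}  ok labels match
    [data]
      +{retry,data,ack} | &{retry,data,ack}  ok labels match
        [retry]
          !Unit | ?Unit  ok
            ?Str | !Str  ok
              !Bool | ?Bool  ok
                X | X  ok
        [data]
          +{retry,ack} | &{retry,ack}  ok labels match
            [retry]
              +{retry,done} | &{retry,done}  ok labels match
                [retry]
                  !Str | ?Str  ok
                    X | X  ok
                [done]
                  !Int | ?Int  ok
                    X | X  ok
            [ack]
              +{ok,retry,stop} | &{ok,retry,stop}  ok labels match
                [ok]
                  !Unit | ?Unit  ok
                    X | X  ok
                [retry]
                  &{done,ok} | +{done,ok}  ok labels match
                    [done]
                      end | end  ok
                    [ok]
                      X | X  ok
                [stop]
                  &{data,ack} | +{data,ack}  ok labels match
                    [data]
                      end | end  ok
                    [ack]
                      X | X  ok
        [ack]
          ?Bool | !Bool  ok
            ?Unit | !Unit  ok
              !Int | ?Int  ok
                end | end  ok
    [retry]
      ?Bool | !Bool  ok
        ?Unit | !Unit  ok
          &{stop,more} | +{stop,more}  ok labels match
            [stop]
              ?Unit | !Unit  ok
                X | X  ok
            [more]
              !Str | ?Str  ok
                X | X  ok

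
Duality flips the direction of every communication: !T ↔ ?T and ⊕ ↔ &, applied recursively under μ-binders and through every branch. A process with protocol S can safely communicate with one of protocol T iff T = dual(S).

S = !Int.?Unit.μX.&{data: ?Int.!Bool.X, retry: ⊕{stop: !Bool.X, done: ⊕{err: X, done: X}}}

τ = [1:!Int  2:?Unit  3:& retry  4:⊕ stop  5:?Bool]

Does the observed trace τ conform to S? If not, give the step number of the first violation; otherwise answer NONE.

5

@1 !Int  ✓  residual = ?Unit.μX.…
@2 ?Unit  ✓  residual = μX.…
@3 & retry  ✓  residual = ⊕{stop: !Bool.μX.…, done: ⊕{err: μX.…, done: μX.…}}
@4 ⊕ stop  ✓  residual = !Bool.μX.…
@5 got ?Bool, protocol expects !Bool  ✗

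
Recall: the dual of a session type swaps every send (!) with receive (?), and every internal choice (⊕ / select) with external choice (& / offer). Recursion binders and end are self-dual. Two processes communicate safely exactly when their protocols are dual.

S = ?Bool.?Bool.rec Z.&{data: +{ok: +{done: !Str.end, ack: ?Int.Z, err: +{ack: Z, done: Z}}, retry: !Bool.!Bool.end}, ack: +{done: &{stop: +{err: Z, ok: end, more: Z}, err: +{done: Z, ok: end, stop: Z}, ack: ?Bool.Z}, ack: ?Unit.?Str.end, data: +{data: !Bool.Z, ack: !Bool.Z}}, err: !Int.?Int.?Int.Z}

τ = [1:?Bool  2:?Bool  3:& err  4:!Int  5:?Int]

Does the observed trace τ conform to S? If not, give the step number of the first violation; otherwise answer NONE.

NONE

step 1: ?Bool  ok  residual = ?Bool.rec Z.…
step 2: ?Bool  ok  residual = rec Z.…
step 3: & err  ok  residual = !Int.?Int.?Int.rec Z.…
step 4: !Int  ok  residual = ?Int.?Int.rec Z.…
step 5: ?Int  ok  residual = ?Int.rec Z.…
trace exhausted — no violation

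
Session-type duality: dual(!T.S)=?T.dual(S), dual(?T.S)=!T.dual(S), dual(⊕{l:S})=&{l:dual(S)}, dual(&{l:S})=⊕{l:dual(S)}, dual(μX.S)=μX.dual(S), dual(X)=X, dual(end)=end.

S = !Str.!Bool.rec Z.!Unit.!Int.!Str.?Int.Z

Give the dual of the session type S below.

?Str.?Bool.rec Z.?Unit.?Int.?Str.!Int.Z

!Str = ?Str
  !Bool = ?Bool
    rec Z = rec Z  (μ self-dual)
      !Unit = ?Unit
        !Int = ?Int
          !Str = ?Str
            ?Int = !Int
              Z self-dual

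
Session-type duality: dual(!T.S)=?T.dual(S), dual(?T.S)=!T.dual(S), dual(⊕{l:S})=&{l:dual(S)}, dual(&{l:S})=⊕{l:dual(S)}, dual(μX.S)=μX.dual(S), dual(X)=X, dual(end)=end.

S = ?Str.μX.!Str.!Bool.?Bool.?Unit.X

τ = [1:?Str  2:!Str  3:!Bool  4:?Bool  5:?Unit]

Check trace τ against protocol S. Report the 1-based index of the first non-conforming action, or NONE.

step 1: ?Str  match  cont: μX.…
step 2: !Str  match  cont: !Bool.?Bool.?Unit.μX.…
step 3: !Bool  match  cont: ?Bool.?Unit.μX.…
step 4: ?Bool  match  cont: ?Unit.μX.…
step 5: ?Unit  match  cont: μX.…
all 5 steps conform

NONE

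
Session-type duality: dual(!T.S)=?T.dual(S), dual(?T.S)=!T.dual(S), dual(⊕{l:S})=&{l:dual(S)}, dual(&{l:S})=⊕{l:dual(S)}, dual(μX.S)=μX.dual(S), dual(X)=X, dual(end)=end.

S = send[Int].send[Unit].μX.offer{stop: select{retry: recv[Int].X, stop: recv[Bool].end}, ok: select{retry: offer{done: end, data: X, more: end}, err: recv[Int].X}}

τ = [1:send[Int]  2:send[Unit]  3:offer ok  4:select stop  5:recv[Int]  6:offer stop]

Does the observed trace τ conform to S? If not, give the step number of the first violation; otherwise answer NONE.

@1 send[Int]  match  cont: send[Unit].μX.…
@2 send[Unit]  match  cont: μX.…
@3 offer ok  match  cont: select{retry: offer{done: end, data: μX.…, more: end}, err: recv[Int].μX.…}
@4 got select stop, protocol expects select retry or select err  ✗

4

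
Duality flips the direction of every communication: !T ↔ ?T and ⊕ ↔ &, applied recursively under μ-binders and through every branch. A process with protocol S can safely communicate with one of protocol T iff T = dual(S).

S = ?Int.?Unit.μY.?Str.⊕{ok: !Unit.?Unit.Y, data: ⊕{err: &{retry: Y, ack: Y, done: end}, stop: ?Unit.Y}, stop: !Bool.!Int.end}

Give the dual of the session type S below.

!Int.!Unit.μY.!Str.&{ok: ?Unit.!Unit.Y, data: &{err: ⊕{retry: Y, ack: Y, done: end}, stop: !Unit.Y}, stop: ?Bool.?Int.end}

?Int → !Int
  ?Unit → !Unit
    μY → μY  (μ self-dual)
      ?Str → !Str
        ⊕{ok,data,stop} → &{ok,data,stop}  (select→offer)
          [ok]
            !Unit → ?Unit
              ?Unit → !Unit
                dual(Y) = Y
          [data]
            ⊕{err,stop} → &{err,stop}  (select→offer)
              [err]
                &{retry,ack,done} → ⊕{retry,ack,done}  (offer→select)
                  [retry]
                    dual(Y) = Y
                  [ack]
                    dual(Y) = Y
                  [done]
                    dual(end) = end
              [stop]
                ?Unit → !Unit
                  dual(Y) = Y
          [stop]
            !Bool → ?Bool
              !Int → ?Int
                dual(end) = end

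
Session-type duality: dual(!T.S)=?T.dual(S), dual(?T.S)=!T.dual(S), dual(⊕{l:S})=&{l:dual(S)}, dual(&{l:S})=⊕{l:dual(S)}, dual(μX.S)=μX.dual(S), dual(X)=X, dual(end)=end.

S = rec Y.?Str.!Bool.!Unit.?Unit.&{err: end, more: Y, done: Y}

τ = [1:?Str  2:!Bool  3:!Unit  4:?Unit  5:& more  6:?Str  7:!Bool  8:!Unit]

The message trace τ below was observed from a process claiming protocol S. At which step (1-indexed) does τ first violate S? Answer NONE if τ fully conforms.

NONE

@1 ?Str  ✓  residual = !Bool.!Unit.?Unit.&{err: end, more: rec Y.…, done: rec Y.…}
@2 !Bool  ✓  residual = !Unit.?Unit.&{err: end, more: rec Y.…, done: rec Y.…}
@3 !Unit  ✓  residual = ?Unit.&{err: end, more: rec Y.…, done: rec Y.…}
@4 ?Unit  ✓  residual = &{err: end, more: rec Y.…, done: rec Y.…}
@5 & more  ✓  residual = rec Y.…
@6 ?Str  ✓  residual = !Bool.!Unit.?Unit.&{err: end, more: rec Y.…, done: rec Y.…}
@7 !Bool  ✓  residual = !Unit.?Unit.&{err: end, more: rec Y.…, done: rec Y.…}
@8 !Unit  ✓  residual = ?Unit.&{err: end, more: rec Y.…, done: rec Y.…}
all 8 steps conform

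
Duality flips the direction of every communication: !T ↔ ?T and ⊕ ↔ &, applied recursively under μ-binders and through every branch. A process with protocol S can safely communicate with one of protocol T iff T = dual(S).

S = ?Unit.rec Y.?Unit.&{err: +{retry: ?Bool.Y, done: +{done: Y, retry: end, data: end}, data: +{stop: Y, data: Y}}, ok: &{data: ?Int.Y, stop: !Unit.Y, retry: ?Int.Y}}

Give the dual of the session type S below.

?Unit → !Unit
  rec Y → rec Y  (μ self-dual)
    ?Unit → !Unit
      &{err,ok} → +{err,ok}  (external→internal)
        case err:
          +{retry,done,data} → &{retry,done,data}  (internal→external)
            case retry:
              ?Bool → !Bool
                Y ↦ Y
            case done:
              +{done,retry,data} → &{done,retry,data}  (internal→external)
                case done:
                  Y ↦ Y
                case retry:
                  end ↦ end
                case data:
                  end ↦ end
            case data:
              +{stop,data} → &{stop,data}  (internal→external)
                case stop:
                  Y ↦ Y
                case data:
                  Y ↦ Y
        case ok:
          &{data,stop,retry} → +{data,stop,retry}  (external→internal)
            case data:
              ?Int → !Int
                Y ↦ Y
            case stop:
              !Unit → ?Unit
                Y ↦ Y
            case retry:
              ?Int → !Int
                Y ↦ Y

!Unit.rec Y.!Unit.+{err: &{retry: !Bool.Y, done: &{done: Y, retry: end, data: end}, data: &{stop: Y, data: Y}}, ok: +{data: !Int.Y, stop: ?Unit.Y, retry: !Int.Y}}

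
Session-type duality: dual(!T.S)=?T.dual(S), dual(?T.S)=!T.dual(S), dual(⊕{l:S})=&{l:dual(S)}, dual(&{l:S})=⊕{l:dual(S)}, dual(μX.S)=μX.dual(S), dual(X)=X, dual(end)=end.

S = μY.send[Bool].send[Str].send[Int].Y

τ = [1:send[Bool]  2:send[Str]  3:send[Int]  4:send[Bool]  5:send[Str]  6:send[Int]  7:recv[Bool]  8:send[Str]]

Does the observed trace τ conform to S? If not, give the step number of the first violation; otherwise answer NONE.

7

@1 send[Bool]  ✓  residual = send[Str].send[Int].μY.…
@2 send[Str]  ✓  residual = send[Int].μY.…
@3 send[Int]  ✓  residual = μY.…
@4 send[Bool]  ✓  residual = send[Str].send[Int].μY.…
@5 send[Str]  ✓  residual = send[Int].μY.…
@6 send[Int]  ✓  residual = μY.…
@7 got recv[Bool], protocol expects send[Bool]  ✗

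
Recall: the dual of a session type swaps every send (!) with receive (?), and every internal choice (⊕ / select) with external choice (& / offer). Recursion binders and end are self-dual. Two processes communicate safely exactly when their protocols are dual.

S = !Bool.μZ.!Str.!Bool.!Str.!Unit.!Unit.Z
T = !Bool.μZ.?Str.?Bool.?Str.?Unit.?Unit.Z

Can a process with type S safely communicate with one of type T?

NO

!Bool vs !Bool  ✗ same direction on both sides — not dual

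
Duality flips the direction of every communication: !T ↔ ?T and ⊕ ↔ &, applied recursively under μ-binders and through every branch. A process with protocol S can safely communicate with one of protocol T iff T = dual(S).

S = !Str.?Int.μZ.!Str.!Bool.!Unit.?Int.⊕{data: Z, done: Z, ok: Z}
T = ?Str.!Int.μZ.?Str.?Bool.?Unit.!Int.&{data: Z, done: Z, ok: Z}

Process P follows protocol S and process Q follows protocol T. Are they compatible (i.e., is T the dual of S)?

!Str ‖ ?Str  match
  ?Int ‖ !Int  match
    μZ ‖ μZ  match (μ self-dual)
      !Str ‖ ?Str  match
        !Bool ‖ ?Bool  match
          !Unit ‖ ?Unit  match
            ?Int ‖ !Int  match
              ⊕{data,done,ok} ‖ &{data,done,ok}  match labels match
                case data:
                  Z ‖ Z  match
                case done:
                  Z ‖ Z  match
                case ok:
                  Z ‖ Z  match

YES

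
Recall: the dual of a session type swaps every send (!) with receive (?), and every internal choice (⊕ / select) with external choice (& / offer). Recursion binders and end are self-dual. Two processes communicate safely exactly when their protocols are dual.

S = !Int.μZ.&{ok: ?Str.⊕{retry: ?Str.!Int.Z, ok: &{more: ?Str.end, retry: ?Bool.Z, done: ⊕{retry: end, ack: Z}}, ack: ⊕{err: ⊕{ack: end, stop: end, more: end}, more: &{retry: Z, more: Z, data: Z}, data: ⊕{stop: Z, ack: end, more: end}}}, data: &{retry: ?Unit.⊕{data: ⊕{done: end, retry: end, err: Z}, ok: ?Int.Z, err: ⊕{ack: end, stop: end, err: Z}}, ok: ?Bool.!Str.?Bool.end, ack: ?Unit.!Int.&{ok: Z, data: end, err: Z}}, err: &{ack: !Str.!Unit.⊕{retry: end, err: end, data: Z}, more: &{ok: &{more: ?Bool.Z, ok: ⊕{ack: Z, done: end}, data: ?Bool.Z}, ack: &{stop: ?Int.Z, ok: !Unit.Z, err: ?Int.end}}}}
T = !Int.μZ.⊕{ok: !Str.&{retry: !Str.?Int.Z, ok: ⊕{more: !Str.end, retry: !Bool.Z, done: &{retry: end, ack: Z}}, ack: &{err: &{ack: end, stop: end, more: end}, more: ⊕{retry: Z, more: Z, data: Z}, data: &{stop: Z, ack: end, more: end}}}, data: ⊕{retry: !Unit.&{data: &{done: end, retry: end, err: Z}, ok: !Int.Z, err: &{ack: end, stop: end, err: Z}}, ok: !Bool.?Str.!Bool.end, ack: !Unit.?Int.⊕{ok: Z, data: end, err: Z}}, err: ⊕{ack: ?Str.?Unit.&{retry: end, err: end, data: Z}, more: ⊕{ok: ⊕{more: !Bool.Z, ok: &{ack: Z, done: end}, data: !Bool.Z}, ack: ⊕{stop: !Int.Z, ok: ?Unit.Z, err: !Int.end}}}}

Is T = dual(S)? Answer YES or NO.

!Int vs !Int  ✗ same direction on both sides — not dual

NO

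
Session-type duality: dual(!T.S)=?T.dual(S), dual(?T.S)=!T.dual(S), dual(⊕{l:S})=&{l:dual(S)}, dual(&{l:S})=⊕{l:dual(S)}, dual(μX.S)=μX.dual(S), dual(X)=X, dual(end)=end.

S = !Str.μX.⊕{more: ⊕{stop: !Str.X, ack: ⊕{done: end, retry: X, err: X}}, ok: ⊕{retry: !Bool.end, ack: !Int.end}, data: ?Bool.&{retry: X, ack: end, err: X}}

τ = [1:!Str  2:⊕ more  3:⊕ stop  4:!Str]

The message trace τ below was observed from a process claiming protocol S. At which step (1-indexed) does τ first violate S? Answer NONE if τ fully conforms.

NONE

[1] !Str  match  now at μX.…
[2] ⊕ more  match  now at ⊕{stop: !Str.μX.…, ack: ⊕{done: end, retry: μX.…, err: μX.…}}
[3] ⊕ stop  match  now at !Str.μX.…
[4] !Str  match  now at μX.…
τ conforms to S (length 4)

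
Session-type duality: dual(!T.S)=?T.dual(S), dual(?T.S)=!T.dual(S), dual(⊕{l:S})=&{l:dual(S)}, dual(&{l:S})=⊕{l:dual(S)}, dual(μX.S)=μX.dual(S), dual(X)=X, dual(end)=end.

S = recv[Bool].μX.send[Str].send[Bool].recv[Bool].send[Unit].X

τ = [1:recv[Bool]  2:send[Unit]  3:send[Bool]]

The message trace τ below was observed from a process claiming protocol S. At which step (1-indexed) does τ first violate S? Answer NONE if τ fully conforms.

@1 recv[Bool]  ok  cont: μX.…
@2 got send[Unit], protocol expects send[Str]  ✗

2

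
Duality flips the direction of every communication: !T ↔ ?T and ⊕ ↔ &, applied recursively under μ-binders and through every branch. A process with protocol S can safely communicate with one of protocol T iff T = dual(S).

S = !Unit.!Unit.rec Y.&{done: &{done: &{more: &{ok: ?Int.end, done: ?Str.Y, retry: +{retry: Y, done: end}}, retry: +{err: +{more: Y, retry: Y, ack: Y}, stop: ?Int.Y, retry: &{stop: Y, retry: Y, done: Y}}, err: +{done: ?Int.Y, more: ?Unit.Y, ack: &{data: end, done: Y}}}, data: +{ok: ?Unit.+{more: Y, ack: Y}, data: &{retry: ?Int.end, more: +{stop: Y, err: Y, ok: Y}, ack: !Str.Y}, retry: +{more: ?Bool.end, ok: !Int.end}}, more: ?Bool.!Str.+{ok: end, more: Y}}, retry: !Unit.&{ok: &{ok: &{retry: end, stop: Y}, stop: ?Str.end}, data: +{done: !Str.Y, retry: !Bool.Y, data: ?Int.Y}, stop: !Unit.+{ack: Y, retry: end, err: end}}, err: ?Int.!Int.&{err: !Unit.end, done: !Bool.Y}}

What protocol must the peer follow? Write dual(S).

!Unit → ?Unit
  !Unit → ?Unit
    rec Y → rec Y  (rec unchanged)
      &{done,retry,err} → +{done,retry,err}  (&→⊕)
        case done:
          &{done,data,more} → +{done,data,more}  (&→⊕)
            case done:
              &{more,retry,err} → +{more,retry,err}  (&→⊕)
                case more:
                  &{ok,done,retry} → +{ok,done,retry}  (&→⊕)
                    case ok:
                      ?Int → !Int
                        dual(end) = end
                    case done:
                      ?Str → !Str
                        dual(Y) = Y
                    case retry:
                      +{retry,done} → &{retry,done}  (internal→external)
                        case retry:
                          dual(Y) = Y
                        case done:
                          dual(end) = end
                case retry:
                  +{err,stop,retry} → &{err,stop,retry}  (internal→external)
                    case err:
                      +{more,retry,ack} → &{more,retry,ack}  (internal→external)
                        case more:
                          dual(Y) = Y
                        case retry:
                          dual(Y) = Y
                        case ack:
                          dual(Y) = Y
                    case stop:
                      ?Int → !Int
                        dual(Y) = Y
                    case retry:
                      &{stop,retry,done} → +{stop,retry,done}  (&→⊕)
                        case stop:
                          dual(Y) = Y
                        case retry:
                          dual(Y) = Y
                        case done:
                          dual(Y) = Y
                case err:
                  +{done,more,ack} → &{done,more,ack}  (internal→external)
                    case done:
                      ?Int → !Int
                        dual(Y) = Y
                    case more:
                      ?Unit → !Unit
                        dual(Y) = Y
                    case ack:
                      &{data,done} → +{data,done}  (&→⊕)
                        case data:
                          dual(end) = end
                        case done:
                          dual(Y) = Y
            case data:
              +{ok,data,retry} → &{ok,data,retry}  (internal→external)
                case ok:
                  ?Unit → !Unit
                    +{more,ack} → &{more,ack}  (internal→external)
                      case more:
                        dual(Y) = Y
                      case ack:
                        dual(Y) = Y
                case data:
                  &{retry,more,ack} → +{retry,more,ack}  (&→⊕)
                    case retry:
                      ?Int → !Int
                        dual(end) = end
                    case more:
                      +{stop,err,ok} → &{stop,err,ok}  (internal→external)
                        case stop:
                          dual(Y) = Y
                        case err:
                          dual(Y) = Y
                        case ok:
                          dual(Y) = Y
                    case ack:
                      !Str → ?Str
                        dual(Y) = Y
                case retry:
                  +{more,ok} → &{more,ok}  (internal→external)
                    case more:
                      ?Bool → !Bool
                        dual(end) = end
                    case ok:
                      !Int → ?Int
                        dual(end) = end
            case more:
              ?Bool → !Bool
                !Str → ?Str
                  +{ok,more} → &{ok,more}  (internal→external)
                    case ok:
                      dual(end) = end
                    case more:
                      dual(Y) = Y
        case retry:
          !Unit → ?Unit
            &{ok,data,stop} → +{ok,data,stop}  (&→⊕)
              case ok:
                &{ok,stop} → +{ok,stop}  (&→⊕)
                  case ok:
                    &{retry,stop} → +{retry,stop}  (&→⊕)
                      case retry:
                        dual(end) = end
                      case stop:
                        dual(Y) = Y
                  case stop:
                    ?Str → !Str
                      dual(end) = end
              case data:
                +{done,retry,data} → &{done,retry,data}  (internal→external)
                  case done:
                    !Str → ?Str
                      dual(Y) = Y
                  case retry:
                    !Bool → ?Bool
                      dual(Y) = Y
                  case data:
                    ?Int → !Int
                      dual(Y) = Y
              case stop:
                !Unit → ?Unit
                  +{ack,retry,err} → &{ack,retry,err}  (internal→external)
                    case ack:
                      dual(Y) = Y
                    case retry:
                      dual(end) = end
                    case err:
                      dual(end) = end
        case err:
          ?Int → !Int
            !Int → ?Int
              &{err,done} → +{err,done}  (&→⊕)
                case err:
                  !Unit → ?Unit
                    dual(end) = end
                case done:
                  !Bool → ?Bool
                    dual(Y) = Y

?Unit.?Unit.rec Y.+{done: +{done: +{more: +{ok: !Int.end, done: !Str.Y, retry: &{retry: Y, done: end}}, retry: &{err: &{more: Y, retry: Y, ack: Y}, stop: !Int.Y, retry: +{stop: Y, retry: Y, done: Y}}, err: &{done: !Int.Y, more: !Unit.Y, ack: +{data: end, done: Y}}}, data: &{ok: !Unit.&{more: Y, ack: Y}, data: +{retry: !Int.end, more: &{stop: Y, err: Y, ok: Y}, ack: ?Str.Y}, retry: &{more: !Bool.end, ok: ?Int.end}}, more: !Bool.?Str.&{ok: end, more: Y}}, retry: ?Unit.+{ok: +{ok: +{retry: end, stop: Y}, stop: !Str.end}, data: &{done: ?Str.Y, retry: ?Bool.Y, data: !Int.Y}, stop: ?Unit.&{ack: Y, retry: end, err: end}}, err: !Int.?Int.+{err: ?Unit.end, done: ?Bool.Y}}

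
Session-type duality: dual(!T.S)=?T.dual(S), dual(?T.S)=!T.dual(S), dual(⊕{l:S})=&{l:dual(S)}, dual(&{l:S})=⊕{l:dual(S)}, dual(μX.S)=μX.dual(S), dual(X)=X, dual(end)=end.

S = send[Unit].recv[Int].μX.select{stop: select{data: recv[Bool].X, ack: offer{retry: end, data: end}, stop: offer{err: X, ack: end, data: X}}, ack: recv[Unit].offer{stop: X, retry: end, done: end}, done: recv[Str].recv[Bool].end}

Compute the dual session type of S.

recv[Unit].send[Int].μX.offer{stop: offer{data: send[Bool].X, ack: select{retry: end, data: end}, stop: select{err: X, ack: end, data: X}}, ack: send[Unit].select{stop: X, retry: end, done: end}, done: send[Str].send[Bool].end}

send[Unit] ↦ recv[Unit]
  recv[Int] ↦ send[Int]
    μX ↦ μX  (rec unchanged)
      select{stop,ack,done} ↦ offer{stop,ack,done}  (select→offer)
        [stop]
          select{data,ack,stop} ↦ offer{data,ack,stop}  (select→offer)
            [data]
              recv[Bool] ↦ send[Bool]
                X ↦ X
            [ack]
              offer{retry,data} ↦ select{retry,data}  (&→⊕)
                [retry]
                  end ↦ end
                [data]
                  end ↦ end
            [stop]
              offer{err,ack,data} ↦ select{err,ack,data}  (&→⊕)
                [err]
                  X ↦ X
                [ack]
                  end ↦ end
                [data]
                  X ↦ X
        [ack]
          recv[Unit] ↦ send[Unit]
            offer{stop,retry,done} ↦ select{stop,retry,done}  (&→⊕)
              [stop]
                X ↦ X
              [retry]
                end ↦ end
              [done]
                end ↦ end
        [done]
          recv[Str] ↦ send[Str]
            recv[Bool] ↦ send[Bool]
              end ↦ end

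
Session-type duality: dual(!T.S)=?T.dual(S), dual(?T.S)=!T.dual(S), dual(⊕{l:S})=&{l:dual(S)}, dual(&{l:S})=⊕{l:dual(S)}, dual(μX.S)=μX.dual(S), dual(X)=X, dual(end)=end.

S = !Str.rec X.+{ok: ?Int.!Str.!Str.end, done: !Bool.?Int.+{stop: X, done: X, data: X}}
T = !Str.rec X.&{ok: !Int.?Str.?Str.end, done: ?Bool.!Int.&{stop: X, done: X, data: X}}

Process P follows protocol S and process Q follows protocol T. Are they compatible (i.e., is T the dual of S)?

NO

!Str ‖ !Str  ✗ same direction on both sides — not dual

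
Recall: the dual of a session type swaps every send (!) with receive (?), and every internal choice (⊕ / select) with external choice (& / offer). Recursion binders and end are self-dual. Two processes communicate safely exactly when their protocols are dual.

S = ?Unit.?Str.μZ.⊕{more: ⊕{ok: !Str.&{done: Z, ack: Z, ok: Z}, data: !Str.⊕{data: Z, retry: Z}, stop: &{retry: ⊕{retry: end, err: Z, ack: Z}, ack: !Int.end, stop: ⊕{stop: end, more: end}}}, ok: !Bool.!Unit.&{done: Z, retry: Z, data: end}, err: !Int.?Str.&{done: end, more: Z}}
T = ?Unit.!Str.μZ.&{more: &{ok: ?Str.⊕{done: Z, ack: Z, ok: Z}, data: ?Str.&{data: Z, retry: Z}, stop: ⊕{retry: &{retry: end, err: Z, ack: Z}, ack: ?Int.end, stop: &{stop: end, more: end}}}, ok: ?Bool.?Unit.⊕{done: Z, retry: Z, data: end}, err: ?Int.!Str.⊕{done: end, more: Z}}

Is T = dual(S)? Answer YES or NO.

?Unit vs ?Unit  ✗ same direction on both sides — not dual

NO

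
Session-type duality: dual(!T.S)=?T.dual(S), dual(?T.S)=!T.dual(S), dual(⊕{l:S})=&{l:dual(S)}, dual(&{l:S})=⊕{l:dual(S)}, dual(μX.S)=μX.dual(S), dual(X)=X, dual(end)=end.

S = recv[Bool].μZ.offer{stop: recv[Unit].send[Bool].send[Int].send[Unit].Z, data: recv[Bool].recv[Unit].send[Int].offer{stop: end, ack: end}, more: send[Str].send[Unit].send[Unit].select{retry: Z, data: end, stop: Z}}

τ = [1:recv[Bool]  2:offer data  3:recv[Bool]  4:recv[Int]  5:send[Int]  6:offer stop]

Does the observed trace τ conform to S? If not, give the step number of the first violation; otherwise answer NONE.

[1] recv[Bool]  ok  residual = μZ.…
[2] offer data  ok  residual = recv[Bool].recv[Unit].send[Int].offer{stop: end, ack: end}
[3] recv[Bool]  ok  residual = recv[Unit].send[Int].offer{stop: end, ack: end}
[4] got recv[Int], protocol expects recv[Unit]  ✗

4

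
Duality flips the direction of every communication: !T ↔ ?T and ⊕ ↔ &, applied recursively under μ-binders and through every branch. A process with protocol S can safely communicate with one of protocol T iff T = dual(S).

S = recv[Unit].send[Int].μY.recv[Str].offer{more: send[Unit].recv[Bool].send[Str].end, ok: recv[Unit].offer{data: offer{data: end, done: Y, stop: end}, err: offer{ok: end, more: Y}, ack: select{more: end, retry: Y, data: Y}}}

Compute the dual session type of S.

send[Unit].recv[Int].μY.send[Str].select{more: recv[Unit].send[Bool].recv[Str].end, ok: send[Unit].select{data: select{data: end, done: Y, stop: end}, err: select{ok: end, more: Y}, ack: offer{more: end, retry: Y, data: Y}}}

recv[Unit] = send[Unit]
  send[Int] = recv[Int]
    μY = μY  (binder kept)
      recv[Str] = send[Str]
        offer{more,ok} = select{more,ok}  (&→⊕)
          case more:
            send[Unit] = recv[Unit]
              recv[Bool] = send[Bool]
                send[Str] = recv[Str]
                  dual(end) = end
          case ok:
            recv[Unit] = send[Unit]
              offer{data,err,ack} = select{data,err,ack}  (&→⊕)
                case data:
                  offer{data,done,stop} = select{data,done,stop}  (&→⊕)
                    case data:
                      dual(end) = end
                    case done:
                      dual(Y) = Y
                    case stop:
                      dual(end) = end
                case err:
                  offer{ok,more} = select{ok,more}  (&→⊕)
                    case ok:
                      dual(end) = end
                    case more:
                      dual(Y) = Y
                case ack:
                  select{more,retry,data} = offer{more,retry,data}  (⊕→&)
                    case more:
                      dual(end) = end
                    case retry:
                      dual(Y) = Y
                    case data:
                      dual(Y) = Y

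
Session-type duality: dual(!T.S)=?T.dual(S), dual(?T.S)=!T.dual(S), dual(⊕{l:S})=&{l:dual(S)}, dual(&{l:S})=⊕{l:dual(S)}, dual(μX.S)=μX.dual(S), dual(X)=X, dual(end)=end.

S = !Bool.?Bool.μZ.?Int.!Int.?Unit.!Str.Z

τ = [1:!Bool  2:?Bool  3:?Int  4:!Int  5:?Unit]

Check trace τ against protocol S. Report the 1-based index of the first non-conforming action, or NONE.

[1] !Bool  match  state: ?Bool.μZ.…
[2] ?Bool  match  state: μZ.…
[3] ?Int  match  state: !Int.?Unit.!Str.μZ.…
[4] !Int  match  state: ?Unit.!Str.μZ.…
[5] ?Unit  match  state: !Str.μZ.…
trace exhausted — no violation

NONE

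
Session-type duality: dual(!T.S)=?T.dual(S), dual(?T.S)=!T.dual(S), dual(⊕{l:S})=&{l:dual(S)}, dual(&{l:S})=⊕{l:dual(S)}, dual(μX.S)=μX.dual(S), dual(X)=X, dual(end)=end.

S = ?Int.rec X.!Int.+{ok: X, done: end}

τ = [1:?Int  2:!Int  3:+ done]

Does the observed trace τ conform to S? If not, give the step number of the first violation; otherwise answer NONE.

NONE

step 1: ?Int  ok  now at rec X.…
step 2: !Int  ok  now at +{ok: rec X.…, done: end}
step 3: + done  ok  now at end
all 3 steps conform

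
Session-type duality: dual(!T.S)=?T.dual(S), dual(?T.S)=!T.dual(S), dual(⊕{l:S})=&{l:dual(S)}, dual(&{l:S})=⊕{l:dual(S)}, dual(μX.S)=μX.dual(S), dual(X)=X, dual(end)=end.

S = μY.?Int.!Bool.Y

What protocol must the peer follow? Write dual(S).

μY ↦ μY  (rec unchanged)
  ?Int ↦ !Int
    !Bool ↦ ?Bool
      dual(Y) = Y

μY.!Int.?Bool.Y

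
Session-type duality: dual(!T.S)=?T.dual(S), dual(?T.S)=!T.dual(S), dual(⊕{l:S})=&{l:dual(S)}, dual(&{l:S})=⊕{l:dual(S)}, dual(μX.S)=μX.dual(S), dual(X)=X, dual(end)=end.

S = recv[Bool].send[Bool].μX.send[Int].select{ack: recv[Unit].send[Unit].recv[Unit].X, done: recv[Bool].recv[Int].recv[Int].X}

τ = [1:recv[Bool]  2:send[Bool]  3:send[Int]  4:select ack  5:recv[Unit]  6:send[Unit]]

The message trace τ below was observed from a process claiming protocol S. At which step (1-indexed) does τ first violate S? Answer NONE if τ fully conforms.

NONE

[1] recv[Bool]  match  state: send[Bool].μX.…
[2] send[Bool]  match  state: μX.…
[3] send[Int]  match  state: select{ack: recv[Unit].send[Unit].recv[Unit].μX.…, done: recv[Bool].recv[Int].recv[Int].μX.…}
[4] select ack  match  state: recv[Unit].send[Unit].recv[Unit].μX.…
[5] recv[Unit]  match  state: send[Unit].recv[Unit].μX.…
[6] send[Unit]  match  state: recv[Unit].μX.…
all 6 steps conform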